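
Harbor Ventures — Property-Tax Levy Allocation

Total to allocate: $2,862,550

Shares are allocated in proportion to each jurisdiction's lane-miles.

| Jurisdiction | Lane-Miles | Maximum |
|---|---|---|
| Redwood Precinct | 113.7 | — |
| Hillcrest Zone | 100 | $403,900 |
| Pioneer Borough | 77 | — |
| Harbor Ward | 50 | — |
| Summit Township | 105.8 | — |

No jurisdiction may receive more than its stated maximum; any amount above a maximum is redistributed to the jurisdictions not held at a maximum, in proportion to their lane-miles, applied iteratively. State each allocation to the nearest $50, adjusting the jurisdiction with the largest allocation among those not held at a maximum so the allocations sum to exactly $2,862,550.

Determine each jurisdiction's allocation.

Total lane-miles = 446.5.
Unconstrained shares: Redwood Precinct 728,940.50; Hillcrest Zone 641,108.62; Pioneer Borough 493,653.64; Harbor Ward 320,554.31; Summit Township 678,292.92.
Held at cap: Hillcrest Zone ($403,900); remaining pool $2,458,650 reallocated over remaining lane-miles 346.5.
Redistributed shares: Redwood Precinct 806,777.79 → $806,800; Pioneer Borough 546,366.67 → $546,350; Harbor Ward 354,783.55 → $354,800; Summit Township 750,721.99 → $750,700.

Redwood Precinct: $806,800; Hillcrest Zone: $403,900; Pioneer Borough: $546,350; Harbor Ward: $354,800; Summit Township: $750,700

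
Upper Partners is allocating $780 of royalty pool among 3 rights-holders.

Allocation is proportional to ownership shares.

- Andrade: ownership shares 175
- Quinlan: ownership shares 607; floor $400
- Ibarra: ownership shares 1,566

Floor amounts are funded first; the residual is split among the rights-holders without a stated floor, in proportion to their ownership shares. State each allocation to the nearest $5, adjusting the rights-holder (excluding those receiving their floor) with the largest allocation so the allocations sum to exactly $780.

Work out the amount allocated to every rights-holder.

Andrade: $40; Quinlan: $400; Ibarra: $340

Minimums first: Quinlan $400. Remaining pool $380.
Remaining pool split over remaining ownership shares 1,741: Andrade 38.20 → $40; Ibarra 341.80 → $340.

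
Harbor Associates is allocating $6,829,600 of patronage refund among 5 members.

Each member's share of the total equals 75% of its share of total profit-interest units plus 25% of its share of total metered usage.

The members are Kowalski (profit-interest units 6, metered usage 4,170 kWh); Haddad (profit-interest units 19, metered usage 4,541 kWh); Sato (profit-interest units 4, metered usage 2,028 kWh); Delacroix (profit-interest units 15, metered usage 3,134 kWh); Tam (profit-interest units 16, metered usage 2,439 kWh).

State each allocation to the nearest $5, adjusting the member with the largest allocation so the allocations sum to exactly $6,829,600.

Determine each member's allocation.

Totals — profit-interest units 60, metered usage 16,312.
Composite weights (75% profit-interest units + 25% metered usage): Kowalski 0.1389; Haddad 0.3071; Sato 0.0811; Delacroix 0.2355; Tam 0.2374.
Pro-rata amounts: Kowalski 948,699.77; Haddad 2,097,342.86; Sato 553,753.61; Delacroix 1,608,590.19; Tam 1,621,213.56.
At nearest $5: Kowalski $948,700; Haddad $2,097,345; Sato $553,755; Delacroix $1,608,590; Tam $1,621,215. Sum = $6,829,605.
Difference $6,829,600 − $6,829,605 = −$5 applied to largest allocation (Haddad): Haddad becomes $2,097,340.

Kowalski: $948,700 | Haddad: $2,097,340 | Sato: $553,755 | Delacroix: $1,608,590 | Tam: $1,621,215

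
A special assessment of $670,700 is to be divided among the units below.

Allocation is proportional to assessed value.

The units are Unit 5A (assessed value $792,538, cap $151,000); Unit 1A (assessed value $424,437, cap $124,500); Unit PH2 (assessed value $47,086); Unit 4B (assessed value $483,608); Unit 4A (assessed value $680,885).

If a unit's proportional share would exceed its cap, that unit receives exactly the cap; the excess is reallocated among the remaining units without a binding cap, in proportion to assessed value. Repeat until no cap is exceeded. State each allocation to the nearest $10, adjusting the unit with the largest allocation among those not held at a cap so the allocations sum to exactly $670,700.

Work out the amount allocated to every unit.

Unit 5A: $151,000 | Unit 1A: $124,500 | Unit PH2: $15,360 | Unit 4B: $157,750 | Unit 4A: $222,090

Assessed value total: 2,428,554.
Proportional shares (ignoring caps): Unit 5A 218,877.26; Unit 1A 117,217.86; Unit PH2 13,003.86; Unit 4B 133,559.26; Unit 4A 188,041.76.
Held at cap: Unit 5A ($151,000); residual $519,700 reallocated over remaining assessed value 1,636,016.
Held at cap: Unit 1A ($124,500); residual $395,200 reallocated over remaining assessed value 1,211,579.
Remaining shares: Unit PH2 15,358.79 → $15,360; Unit 4B 157,746.12 → $157,750; Unit 4A 222,095.09 → $222,100.
Rounding difference −$10 applied to Unit 4A → $222,090.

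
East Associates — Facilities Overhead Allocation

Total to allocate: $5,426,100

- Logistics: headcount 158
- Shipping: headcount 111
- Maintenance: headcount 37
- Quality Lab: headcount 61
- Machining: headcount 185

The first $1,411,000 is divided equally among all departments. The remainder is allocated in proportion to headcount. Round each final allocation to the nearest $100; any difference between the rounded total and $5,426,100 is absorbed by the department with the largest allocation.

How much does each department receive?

Logistics: $1,431,400 | Shipping: $1,089,600 | Maintenance: $551,300 | Quality Lab: $725,900 | Machining: $1,627,900

$1,411,000 shared equally gives $282,200 per department.
Remainder $4,015,100 by headcount (total 552): Logistics 1,149,249.64 → $1,149,200; Shipping 807,384.24 → $807,400; Maintenance 269,128.08 → $269,100; Quality Lab 443,697.64 → $443,700; Machining 1,345,640.40 → $1,345,600.
Rounding difference +$100 on remainder applied to Machining.
Totals: Logistics $282,200 + $1,149,200 = $1,431,400; Shipping $282,200 + $807,400 = $1,089,600; Maintenance $282,200 + $269,100 = $551,300; Quality Lab $282,200 + $443,700 = $725,900; Machining $282,200 + $1,345,700 = $1,627,900.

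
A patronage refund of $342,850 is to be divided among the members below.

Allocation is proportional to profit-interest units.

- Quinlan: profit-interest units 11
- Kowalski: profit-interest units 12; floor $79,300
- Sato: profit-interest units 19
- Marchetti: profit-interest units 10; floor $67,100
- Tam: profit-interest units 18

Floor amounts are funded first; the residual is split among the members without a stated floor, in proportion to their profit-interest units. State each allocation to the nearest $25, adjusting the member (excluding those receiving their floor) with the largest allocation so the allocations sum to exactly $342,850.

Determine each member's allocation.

Guaranteed amounts: Kowalski $79,300; Marchetti $67,100. Balance $196,450.
Balance split over remaining profit-interest units 48: Quinlan 45,019.79 → $45,025; Sato 77,761.46 → $77,750; Tam 73,668.75 → $73,675.

Quinlan: $45,025; Kowalski: $79,300; Sato: $77,750; Marchetti: $67,100; Tam: $73,675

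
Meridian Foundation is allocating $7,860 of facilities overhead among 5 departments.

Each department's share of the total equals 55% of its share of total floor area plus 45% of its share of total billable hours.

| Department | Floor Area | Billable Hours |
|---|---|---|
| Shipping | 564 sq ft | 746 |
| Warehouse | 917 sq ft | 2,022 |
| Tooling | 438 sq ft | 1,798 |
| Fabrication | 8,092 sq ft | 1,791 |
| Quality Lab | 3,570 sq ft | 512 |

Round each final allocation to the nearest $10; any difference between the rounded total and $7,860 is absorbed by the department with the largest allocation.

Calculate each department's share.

Shipping: $560 | Warehouse: $1,330 | Tooling: $1,070 | Fabrication: $3,500 | Quality Lab: $1,400

Floor area total 13,581; billable hours total 6,869.
Combined weights (55% floor area + 45% billable hours): Shipping 0.0717; Warehouse 0.1696; Tooling 0.1355; Fabrication 0.4450; Quality Lab 0.1781.
Raw shares: Shipping 563.66; Warehouse 1,333.06; Tooling 1,065.25; Fabrication 3,498.01; Quality Lab 1,400.02.
Rounded to nearest $10: Shipping $560; Warehouse $1,330; Tooling $1,070; Fabrication $3,500; Quality Lab $1,400. Sum = $7,860.
Sum already equals the total — no adjustment.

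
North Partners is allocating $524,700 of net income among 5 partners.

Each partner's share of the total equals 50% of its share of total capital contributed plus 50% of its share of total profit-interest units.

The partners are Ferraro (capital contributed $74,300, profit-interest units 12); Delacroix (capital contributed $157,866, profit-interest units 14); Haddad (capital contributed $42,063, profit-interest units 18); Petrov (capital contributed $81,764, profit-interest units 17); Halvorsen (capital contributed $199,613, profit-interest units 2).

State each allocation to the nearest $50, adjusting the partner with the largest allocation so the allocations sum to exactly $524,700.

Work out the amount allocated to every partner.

Ferraro: $85,050 | Delacroix: $132,850 | Haddad: $94,800 | Petrov: $109,400 | Halvorsen: $102,600

Totals — capital contributed 555,606, profit-interest units 63.
Combined weights (50% capital contributed + 50% profit-interest units): Ferraro 0.1621; Delacroix 0.2532; Haddad 0.1807; Petrov 0.2085; Halvorsen 0.1955.
Unrounded shares: Ferraro 85,054.93; Delacroix 132,842.29; Haddad 94,818.75; Petrov 109,400.77; Halvorsen 102,583.26.
After rounding ($50): Ferraro $85,050; Delacroix $132,850; Haddad $94,800; Petrov $109,400; Halvorsen $102,600. Sum = $524,700.
Rounded total matches; no reconciliation needed.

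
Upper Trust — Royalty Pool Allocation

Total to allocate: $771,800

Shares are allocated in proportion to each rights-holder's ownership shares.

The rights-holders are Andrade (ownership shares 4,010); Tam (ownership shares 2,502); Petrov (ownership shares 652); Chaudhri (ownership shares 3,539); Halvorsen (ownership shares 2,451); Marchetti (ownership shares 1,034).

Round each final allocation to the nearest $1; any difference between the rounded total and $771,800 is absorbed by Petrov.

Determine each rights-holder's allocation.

Sum of ownership shares: 14,188.
Proportional shares: Andrade 4,010/14,188 × $771,800 = 218,136.31; Tam 2,502/14,188 × $771,800 = 136,104.00; Petrov 652/14,188 × $771,800 = 35,467.55; Chaudhri 3,539/14,188 × $771,800 = 192,514.82; Halvorsen 2,451/14,188 × $771,800 = 133,329.70; Marchetti 1,034/14,188 × $771,800 = 56,247.62.
At nearest $1: Andrade $218,136; Tam $136,104; Petrov $35,468; Chaudhri $192,515; Halvorsen $133,330; Marchetti $56,248. Sum = $771,801.
Difference $771,800 − $771,801 = −$1 applied to Petrov: Petrov becomes $35,467.

Andrade: $218,136 · Tam: $136,104 · Petrov: $35,467 · Chaudhri: $192,515 · Halvorsen: $133,330 · Marchetti: $56,248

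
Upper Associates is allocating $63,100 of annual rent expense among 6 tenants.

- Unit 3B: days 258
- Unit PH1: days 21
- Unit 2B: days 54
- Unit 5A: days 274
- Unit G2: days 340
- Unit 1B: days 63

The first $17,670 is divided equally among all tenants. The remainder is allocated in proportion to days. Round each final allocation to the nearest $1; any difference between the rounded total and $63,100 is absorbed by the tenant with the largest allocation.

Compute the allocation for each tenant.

Unit 3B: $14,550 · Unit PH1: $3,890 · Unit 2B: $5,374 · Unit 5A: $15,270 · Unit G2: $18,237 · Unit 1B: $5,779

First tranche $17,670 split equally: $2,945 each.
Remainder $45,430 by days (total 1,010): Unit 3B 11,604.89 → $11,605; Unit PH1 944.58 → $945; Unit 2B 2,428.93 → $2,429; Unit 5A 12,324.57 → $12,325; Unit G2 15,293.27 → $15,293; Unit 1B 2,833.75 → $2,834.
Rounding difference −$1 on remainder applied to Unit G2.
Totals: Unit 3B $2,945 + $11,605 = $14,550; Unit PH1 $2,945 + $945 = $3,890; Unit 2B $2,945 + $2,429 = $5,374; Unit 5A $2,945 + $12,325 = $15,270; Unit G2 $2,945 + $15,292 = $18,237; Unit 1B $2,945 + $2,834 = $5,779.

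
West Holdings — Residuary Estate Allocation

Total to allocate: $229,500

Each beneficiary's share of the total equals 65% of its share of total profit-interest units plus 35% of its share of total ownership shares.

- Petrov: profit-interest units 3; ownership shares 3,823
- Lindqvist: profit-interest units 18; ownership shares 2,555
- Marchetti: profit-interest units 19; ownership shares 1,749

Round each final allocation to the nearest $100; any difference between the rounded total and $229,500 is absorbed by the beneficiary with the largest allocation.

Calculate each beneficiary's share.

Totals — profit-interest units 40, ownership shares 8,127.
Combined weights (65% profit-interest units + 35% ownership shares): Petrov 0.2134; Lindqvist 0.4025; Marchetti 0.3841.
Pro-rata amounts: Petrov 48,973.59; Lindqvist 92,381.66; Marchetti 88,144.75.
Rounded to nearest $100: Petrov $49,000; Lindqvist $92,400; Marchetti $88,100. Sum = $229,500.
Sum already equals the total — no adjustment.

Petrov: $49,000 | Lindqvist: $92,400 | Marchetti: $88,100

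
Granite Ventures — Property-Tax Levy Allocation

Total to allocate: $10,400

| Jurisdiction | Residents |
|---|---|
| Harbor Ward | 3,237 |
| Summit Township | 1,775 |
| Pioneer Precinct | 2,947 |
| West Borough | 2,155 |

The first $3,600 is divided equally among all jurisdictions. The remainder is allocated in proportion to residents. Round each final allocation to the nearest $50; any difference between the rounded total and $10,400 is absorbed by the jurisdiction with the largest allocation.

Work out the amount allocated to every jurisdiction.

Harbor Ward: $3,050; Summit Township: $2,100; Pioneer Precinct: $2,900; West Borough: $2,350

First tranche $3,600 split equally: $900 each.
Remainder $6,800 by residents (total 10,114): Harbor Ward 2,176.35 → $2,200; Summit Township 1,193.40 → $1,200; Pioneer Precinct 1,981.37 → $2,000; West Borough 1,448.88 → $1,450.
Rounding difference −$50 on remainder applied to Harbor Ward.
Totals: Harbor Ward $900 + $2,150 = $3,050; Summit Township $900 + $1,200 = $2,100; Pioneer Precinct $900 + $2,000 = $2,900; West Borough $900 + $1,450 = $2,350.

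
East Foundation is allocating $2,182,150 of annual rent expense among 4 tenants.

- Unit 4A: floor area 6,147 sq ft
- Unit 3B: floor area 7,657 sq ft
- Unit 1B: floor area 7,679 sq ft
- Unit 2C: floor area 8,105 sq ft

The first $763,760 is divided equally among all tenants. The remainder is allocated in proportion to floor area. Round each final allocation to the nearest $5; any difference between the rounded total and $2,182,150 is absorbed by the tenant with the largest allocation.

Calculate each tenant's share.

$763,760 shared equally gives $190,940 per tenant.
Remainder $1,418,390 by floor area (total 29,588): Unit 4A 294,674.98 → $294,675; Unit 3B 367,061.38 → $367,060; Unit 1B 368,116.02 → $368,115; Unit 2C 388,537.61 → $388,540.
Totals: Unit 4A $190,940 + $294,675 = $485,615; Unit 3B $190,940 + $367,060 = $558,000; Unit 1B $190,940 + $368,115 = $559,055; Unit 2C $190,940 + $388,540 = $579,480.

Unit 4A: $485,615 · Unit 3B: $558,000 · Unit 1B: $559,055 · Unit 2C: $579,480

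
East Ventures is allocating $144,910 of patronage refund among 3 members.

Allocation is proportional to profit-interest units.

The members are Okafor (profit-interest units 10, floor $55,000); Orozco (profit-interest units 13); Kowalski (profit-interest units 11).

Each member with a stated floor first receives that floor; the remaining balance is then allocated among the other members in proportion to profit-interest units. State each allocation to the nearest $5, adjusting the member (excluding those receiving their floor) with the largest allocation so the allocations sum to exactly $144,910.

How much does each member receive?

Guaranteed amounts: Okafor $55,000. Residual $89,910.
Residual split over remaining profit-interest units 24: Orozco 48,701.25 → $48,700; Kowalski 41,208.75 → $41,210.

Okafor: $55,000; Orozco: $48,700; Kowalski: $41,210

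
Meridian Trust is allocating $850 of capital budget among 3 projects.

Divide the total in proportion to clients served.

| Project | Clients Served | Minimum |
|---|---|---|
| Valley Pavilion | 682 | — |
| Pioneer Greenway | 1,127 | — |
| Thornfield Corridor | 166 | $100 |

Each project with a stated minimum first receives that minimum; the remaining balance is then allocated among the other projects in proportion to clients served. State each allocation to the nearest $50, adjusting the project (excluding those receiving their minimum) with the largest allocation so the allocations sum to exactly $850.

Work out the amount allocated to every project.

Minimums first: Thornfield Corridor $100. Balance $750.
Balance split over remaining clients served 1,809: Valley Pavilion 282.75 → $300; Pioneer Greenway 467.25 → $450.

Valley Pavilion: $300; Pioneer Greenway: $450; Thornfield Corridor: $100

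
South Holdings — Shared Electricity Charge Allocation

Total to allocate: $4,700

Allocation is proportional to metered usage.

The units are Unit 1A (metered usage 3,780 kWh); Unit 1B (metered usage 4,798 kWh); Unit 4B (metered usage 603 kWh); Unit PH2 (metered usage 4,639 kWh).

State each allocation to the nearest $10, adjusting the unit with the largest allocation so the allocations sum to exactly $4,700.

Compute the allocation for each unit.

Combined metered usage = 13,820.
Unrounded shares: Unit 1A 3,780/13,820 × $4,700 = 1,285.53; Unit 1B 4,798/13,820 × $4,700 = 1,631.74; Unit 4B 603/13,820 × $4,700 = 205.07; Unit PH2 4,639/13,820 × $4,700 = 1,577.66.
Rounded to nearest $10: Unit 1A $1,290; Unit 1B $1,630; Unit 4B $210; Unit PH2 $1,580. Sum = $4,710.
Difference $4,700 − $4,710 = −$10 applied to largest allocation (Unit 1B): Unit 1B becomes $1,620.

Unit 1A: $1,290; Unit 1B: $1,620; Unit 4B: $210; Unit PH2: $1,580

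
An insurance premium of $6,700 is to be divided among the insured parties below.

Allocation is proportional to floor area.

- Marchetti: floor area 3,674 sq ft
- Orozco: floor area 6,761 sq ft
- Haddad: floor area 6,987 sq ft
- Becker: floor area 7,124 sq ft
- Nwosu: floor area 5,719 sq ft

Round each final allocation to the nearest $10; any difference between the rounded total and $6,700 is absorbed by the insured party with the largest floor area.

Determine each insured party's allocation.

Marchetti: $810; Orozco: $1,500; Haddad: $1,550; Becker: $1,570; Nwosu: $1,270

Floor area total: 3,674 + 6,761 + 6,987 + 7,124 + 5,719 = 30,265.
Proportional shares: Marchetti 813.34; Orozco 1,496.74; Haddad 1,546.77; Becker 1,577.10; Nwosu 1,266.06.
Rounded to nearest $10: Marchetti $810; Orozco $1,500; Haddad $1,550; Becker $1,580; Nwosu $1,270. Sum = $6,710.
Difference $6,700 − $6,710 = −$10 applied to largest floor area (Becker): Becker becomes $1,570.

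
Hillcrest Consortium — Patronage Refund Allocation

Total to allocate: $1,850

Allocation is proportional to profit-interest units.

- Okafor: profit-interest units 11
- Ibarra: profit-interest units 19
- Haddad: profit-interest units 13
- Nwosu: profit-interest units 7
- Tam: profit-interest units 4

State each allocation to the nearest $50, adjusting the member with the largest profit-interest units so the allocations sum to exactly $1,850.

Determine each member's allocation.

Sum of profit-interest units: 54.
Proportional shares: Okafor 11/54 × $1,850 = 376.85; Ibarra 19/54 × $1,850 = 650.93; Haddad 13/54 × $1,850 = 445.37; Nwosu 7/54 × $1,850 = 239.81; Tam 4/54 × $1,850 = 137.04.
After rounding ($50): Okafor $400; Ibarra $650; Haddad $450; Nwosu $250; Tam $150. Sum = $1,900.
Difference $1,850 − $1,900 = −$50 applied to largest profit-interest units (Ibarra): Ibarra becomes $600.

Okafor: $400 | Ibarra: $600 | Haddad: $450 | Nwosu: $250 | Tam: $150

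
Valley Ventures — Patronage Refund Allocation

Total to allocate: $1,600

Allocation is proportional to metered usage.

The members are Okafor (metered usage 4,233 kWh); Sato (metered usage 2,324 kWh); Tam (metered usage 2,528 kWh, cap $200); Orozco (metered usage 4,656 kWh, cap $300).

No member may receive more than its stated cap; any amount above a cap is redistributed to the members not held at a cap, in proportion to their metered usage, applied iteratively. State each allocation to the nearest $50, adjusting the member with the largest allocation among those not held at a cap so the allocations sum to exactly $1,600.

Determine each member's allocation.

Sum of metered usage: 13,741.
Pro-rata shares before constraints: Okafor 492.89; Sato 270.61; Tam 294.36; Orozco 542.14.
Held at cap: Tam ($200), Orozco ($300); residual $1,100 reallocated over remaining metered usage 6,557.
Redistributed shares: Okafor 710.13 → $700; Sato 389.87 → $400.

Okafor: $700 · Sato: $400 · Tam: $200 · Orozco: $300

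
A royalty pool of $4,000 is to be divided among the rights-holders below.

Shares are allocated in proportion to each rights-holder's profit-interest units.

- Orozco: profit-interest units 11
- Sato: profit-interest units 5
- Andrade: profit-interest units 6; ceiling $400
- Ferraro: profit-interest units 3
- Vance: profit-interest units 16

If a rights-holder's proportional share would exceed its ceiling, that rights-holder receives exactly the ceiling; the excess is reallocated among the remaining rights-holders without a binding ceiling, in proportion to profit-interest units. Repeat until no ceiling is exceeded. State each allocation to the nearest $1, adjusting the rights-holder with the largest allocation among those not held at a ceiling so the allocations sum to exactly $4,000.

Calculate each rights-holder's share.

Profit-interest units total: 41.
Unconstrained shares: Orozco 1,073.17; Sato 487.80; Andrade 585.37; Ferraro 292.68; Vance 1,560.98.
Cap binds for Andrade ($400); residual $3,600 reallocated over remaining profit-interest units 35.
Remaining shares: Orozco 1,131.43 → $1,131; Sato 514.29 → $514; Ferraro 308.57 → $309; Vance 1,645.71 → $1,646.

Orozco: $1,131 · Sato: $514 · Andrade: $400 · Ferraro: $309 · Vance: $1,646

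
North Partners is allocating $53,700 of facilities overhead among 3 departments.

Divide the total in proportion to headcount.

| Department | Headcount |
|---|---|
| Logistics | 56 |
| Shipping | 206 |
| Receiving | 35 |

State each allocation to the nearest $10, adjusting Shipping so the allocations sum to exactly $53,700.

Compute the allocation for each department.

Logistics: $10,130 · Shipping: $37,240 · Receiving: $6,330

Headcount total: 297.
Pro-rata amounts: Logistics 56/297 × $53,700 = 10,125.25; Shipping 206/297 × $53,700 = 37,246.46; Receiving 35/297 × $53,700 = 6,328.28.
At nearest $10: Logistics $10,130; Shipping $37,250; Receiving $6,330. Sum = $53,710.
Difference $53,700 − $53,710 = −$10 applied to Shipping: Shipping becomes $37,240.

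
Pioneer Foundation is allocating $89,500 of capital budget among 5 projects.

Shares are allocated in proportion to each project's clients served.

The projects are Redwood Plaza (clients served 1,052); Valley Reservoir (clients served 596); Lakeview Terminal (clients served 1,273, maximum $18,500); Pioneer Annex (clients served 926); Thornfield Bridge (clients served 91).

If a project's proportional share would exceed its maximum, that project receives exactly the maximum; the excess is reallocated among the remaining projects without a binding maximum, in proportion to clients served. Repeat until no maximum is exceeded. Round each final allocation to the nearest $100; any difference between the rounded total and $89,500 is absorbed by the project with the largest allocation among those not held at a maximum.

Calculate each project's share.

Redwood Plaza: $28,000 | Valley Reservoir: $15,900 | Lakeview Terminal: $18,500 | Pioneer Annex: $24,700 | Thornfield Bridge: $2,400

Clients served total: 3,938.
Proportional shares (ignoring caps): Redwood Plaza 23,909.09; Valley Reservoir 13,545.45; Lakeview Terminal 28,931.82; Pioneer Annex 21,045.45; Thornfield Bridge 2,068.18.
Capped: Lakeview Terminal ($18,500); balance $71,000 reallocated over remaining clients served 2,665.
Redistributed shares: Redwood Plaza 28,027.02 → $28,000; Valley Reservoir 15,878.42 → $15,900; Pioneer Annex 24,670.17 → $24,700; Thornfield Bridge 2,424.39 → $2,400.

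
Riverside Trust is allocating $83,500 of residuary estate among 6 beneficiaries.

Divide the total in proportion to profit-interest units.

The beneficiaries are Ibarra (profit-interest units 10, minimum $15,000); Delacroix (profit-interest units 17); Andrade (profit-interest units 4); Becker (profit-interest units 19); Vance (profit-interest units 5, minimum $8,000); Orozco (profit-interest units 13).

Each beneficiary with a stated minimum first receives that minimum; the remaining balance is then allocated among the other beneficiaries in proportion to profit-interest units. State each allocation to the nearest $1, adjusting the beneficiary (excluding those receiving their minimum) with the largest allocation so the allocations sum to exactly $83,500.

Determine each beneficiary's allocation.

Ibarra: $15,000 | Delacroix: $19,406 | Andrade: $4,566 | Becker: $21,688 | Vance: $8,000 | Orozco: $14,840

Guaranteed amounts: Ibarra $15,000; Vance $8,000. Residual $60,500.
Residual split over remaining profit-interest units 53: Delacroix 19,405.66 → $19,406; Andrade 4,566.04 → $4,566; Becker 21,688.68 → $21,689; Orozco 14,839.62 → $14,840.
Rounding difference −$1 applied to Becker → $21,688.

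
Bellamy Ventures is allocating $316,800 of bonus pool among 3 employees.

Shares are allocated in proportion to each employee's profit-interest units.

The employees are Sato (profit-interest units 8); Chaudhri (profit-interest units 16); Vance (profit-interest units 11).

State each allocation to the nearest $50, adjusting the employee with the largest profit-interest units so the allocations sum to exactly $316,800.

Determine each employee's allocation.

Sum of profit-interest units: 8 + 16 + 11 = 35.
Proportional shares: Sato 72,411.43; Chaudhri 144,822.86; Vance 99,565.71.
At nearest $50: Sato $72,400; Chaudhri $144,800; Vance $99,550. Sum = $316,750.
Difference $316,800 − $316,750 = +$50 applied to largest profit-interest units (Chaudhri): Chaudhri becomes $144,850.

Sato: $72,400; Chaudhri: $144,850; Vance: $99,550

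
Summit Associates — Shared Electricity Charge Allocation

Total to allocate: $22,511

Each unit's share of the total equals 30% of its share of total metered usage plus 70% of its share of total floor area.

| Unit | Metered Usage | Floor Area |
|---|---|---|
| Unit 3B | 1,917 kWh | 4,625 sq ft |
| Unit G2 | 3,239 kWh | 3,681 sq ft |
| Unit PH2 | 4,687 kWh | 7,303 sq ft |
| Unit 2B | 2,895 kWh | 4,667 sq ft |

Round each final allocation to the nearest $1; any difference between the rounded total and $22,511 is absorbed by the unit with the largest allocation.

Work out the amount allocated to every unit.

Unit 3B: $4,611 · Unit G2: $4,578 · Unit PH2: $8,160 · Unit 2B: $5,162

Metered usage total 12,738; floor area total 20,276.
Composite weights (30% metered usage + 70% floor area): Unit 3B 0.2048; Unit G2 0.2034; Unit PH2 0.3625; Unit 2B 0.2293.
Raw shares: Unit 3B 4,610.70; Unit G2 4,577.95; Unit PH2 8,160.51; Unit 2B 5,161.85.
At nearest $1: Unit 3B $4,611; Unit G2 $4,578; Unit PH2 $8,161; Unit 2B $5,162. Sum = $22,512.
Difference $22,511 − $22,512 = −$1 applied to largest allocation (Unit PH2): Unit PH2 becomes $8,160.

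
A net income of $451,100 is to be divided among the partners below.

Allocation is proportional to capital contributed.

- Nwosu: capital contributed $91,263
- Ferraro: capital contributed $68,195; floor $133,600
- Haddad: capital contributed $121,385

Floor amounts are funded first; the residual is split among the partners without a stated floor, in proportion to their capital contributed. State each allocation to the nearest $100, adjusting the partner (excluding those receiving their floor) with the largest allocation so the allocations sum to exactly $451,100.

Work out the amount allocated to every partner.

Minimums first: Ferraro $133,600. Balance $317,500.
Balance split over remaining capital contributed 212,648: Nwosu 136,262.76 → $136,300; Haddad 181,237.24 → $181,200.

Nwosu: $136,300 | Ferraro: $133,600 | Haddad: $181,200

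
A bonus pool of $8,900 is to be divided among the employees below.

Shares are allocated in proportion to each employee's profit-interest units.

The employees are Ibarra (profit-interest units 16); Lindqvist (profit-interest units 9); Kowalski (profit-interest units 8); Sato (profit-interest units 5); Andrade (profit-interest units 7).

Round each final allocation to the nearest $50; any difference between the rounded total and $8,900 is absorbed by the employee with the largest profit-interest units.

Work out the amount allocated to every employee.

Combined profit-interest units = 45.
Proportional shares: Ibarra 16/45 × $8,900 = 3,164.44; Lindqvist 9/45 × $8,900 = 1,780.00; Kowalski 8/45 × $8,900 = 1,582.22; Sato 5/45 × $8,900 = 988.89; Andrade 7/45 × $8,900 = 1,384.44.
At nearest $50: Ibarra $3,150; Lindqvist $1,800; Kowalski $1,600; Sato $1,000; Andrade $1,400. Sum = $8,950.
Difference $8,900 − $8,950 = −$50 applied to largest profit-interest units (Ibarra): Ibarra becomes $3,100.

Ibarra: $3,100; Lindqvist: $1,800; Kowalski: $1,600; Sato: $1,000; Andrade: $1,400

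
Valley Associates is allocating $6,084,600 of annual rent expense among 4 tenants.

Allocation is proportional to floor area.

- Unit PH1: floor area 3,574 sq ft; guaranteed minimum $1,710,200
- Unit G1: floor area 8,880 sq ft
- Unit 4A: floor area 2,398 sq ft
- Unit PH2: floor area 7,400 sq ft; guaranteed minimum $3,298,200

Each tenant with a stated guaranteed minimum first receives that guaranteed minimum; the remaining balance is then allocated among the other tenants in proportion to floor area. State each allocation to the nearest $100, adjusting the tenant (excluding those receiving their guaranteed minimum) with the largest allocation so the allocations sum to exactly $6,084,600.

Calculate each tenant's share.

Unit PH1: $1,710,200; Unit G1: $847,400; Unit 4A: $228,800; Unit PH2: $3,298,200

Guaranteed amounts: Unit PH1 $1,710,200; Unit PH2 $3,298,200. Remaining pool $1,076,200.
Remaining pool split over remaining floor area 11,278: Unit G1 847,371.52 → $847,400; Unit 4A 228,828.48 → $228,800.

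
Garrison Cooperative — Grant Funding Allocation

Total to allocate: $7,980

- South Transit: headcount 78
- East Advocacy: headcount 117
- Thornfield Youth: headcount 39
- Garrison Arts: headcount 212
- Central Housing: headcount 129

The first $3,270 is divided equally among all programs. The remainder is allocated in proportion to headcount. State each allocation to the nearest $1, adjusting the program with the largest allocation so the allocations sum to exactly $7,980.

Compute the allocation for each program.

Equal tier: $3,270 ÷ 5 = $654 apiece.
Remainder $4,710 by headcount (total 575): South Transit 638.92 → $639; East Advocacy 958.38 → $958; Thornfield Youth 319.46 → $319; Garrison Arts 1,736.56 → $1,737; Central Housing 1,056.68 → $1,057.
Totals: South Transit $654 + $639 = $1,293; East Advocacy $654 + $958 = $1,612; Thornfield Youth $654 + $319 = $973; Garrison Arts $654 + $1,737 = $2,391; Central Housing $654 + $1,057 = $1,711.

South Transit: $1,293 | East Advocacy: $1,612 | Thornfield Youth: $973 | Garrison Arts: $2,391 | Central Housing: $1,711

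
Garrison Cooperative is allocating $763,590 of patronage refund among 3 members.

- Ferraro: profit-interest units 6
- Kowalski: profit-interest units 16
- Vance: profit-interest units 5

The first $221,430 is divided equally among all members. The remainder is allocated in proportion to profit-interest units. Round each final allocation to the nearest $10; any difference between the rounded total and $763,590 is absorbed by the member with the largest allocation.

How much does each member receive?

Ferraro: $194,290 · Kowalski: $395,090 · Vance: $174,210

First tranche $221,430 split equally: $73,810 each.
Remainder $542,160 by profit-interest units (total 27): Ferraro 120,480.00 → $120,480; Kowalski 321,280.00 → $321,280; Vance 100,400.00 → $100,400.
Totals: Ferraro $73,810 + $120,480 = $194,290; Kowalski $73,810 + $321,280 = $395,090; Vance $73,810 + $100,400 = $174,210.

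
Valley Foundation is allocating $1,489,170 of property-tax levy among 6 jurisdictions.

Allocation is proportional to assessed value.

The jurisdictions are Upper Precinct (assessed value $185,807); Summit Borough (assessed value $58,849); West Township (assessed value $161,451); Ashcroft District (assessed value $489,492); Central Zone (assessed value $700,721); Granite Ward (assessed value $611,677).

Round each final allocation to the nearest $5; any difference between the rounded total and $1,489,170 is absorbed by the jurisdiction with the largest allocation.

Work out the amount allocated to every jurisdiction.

Combined assessed value = 2,207,997.
Unrounded shares: Upper Precinct 185,807/2,207,997 × $1,489,170 = 125,316.39; Summit Borough 58,849/2,207,997 × $1,489,170 = 39,690.35; West Township 161,451/2,207,997 × $1,489,170 = 108,889.63; Ashcroft District 489,492/2,207,997 × $1,489,170 = 330,134.87; Central Zone 700,721/2,207,997 × $1,489,170 = 472,596.97; Granite Ward 611,677/2,207,997 × $1,489,170 = 412,541.79.
At nearest $5: Upper Precinct $125,315; Summit Borough $39,690; West Township $108,890; Ashcroft District $330,135; Central Zone $472,595; Granite Ward $412,540. Sum = $1,489,165.
Difference $1,489,170 − $1,489,165 = +$5 applied to largest allocation (Central Zone): Central Zone becomes $472,600.

Upper Precinct: $125,315 · Summit Borough: $39,690 · West Township: $108,890 · Ashcroft District: $330,135 · Central Zone: $472,600 · Granite Ward: $412,540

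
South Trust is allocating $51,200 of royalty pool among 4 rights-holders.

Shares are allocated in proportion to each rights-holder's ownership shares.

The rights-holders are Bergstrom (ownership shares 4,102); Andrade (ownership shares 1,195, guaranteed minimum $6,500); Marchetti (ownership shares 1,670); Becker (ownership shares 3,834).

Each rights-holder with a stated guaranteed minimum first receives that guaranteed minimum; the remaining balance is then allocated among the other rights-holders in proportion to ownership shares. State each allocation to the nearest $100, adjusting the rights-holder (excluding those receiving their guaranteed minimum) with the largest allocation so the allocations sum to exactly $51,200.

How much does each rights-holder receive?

Fund the minimums — Andrade $6,500. Residual $44,700.
Residual split over remaining ownership shares 9,606: Bergstrom 19,088.01 → $19,100; Marchetti 7,771.08 → $7,800; Becker 17,840.91 → $17,800.

Bergstrom: $19,100 · Andrade: $6,500 · Marchetti: $7,800 · Becker: $17,800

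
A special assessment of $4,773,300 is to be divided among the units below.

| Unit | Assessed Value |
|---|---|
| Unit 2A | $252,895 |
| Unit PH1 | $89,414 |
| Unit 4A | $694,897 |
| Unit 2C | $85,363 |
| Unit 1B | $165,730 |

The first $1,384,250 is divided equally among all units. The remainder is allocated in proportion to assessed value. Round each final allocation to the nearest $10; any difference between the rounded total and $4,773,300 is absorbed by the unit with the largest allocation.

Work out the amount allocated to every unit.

Unit 2A: $942,130; Unit PH1: $512,070; Unit 4A: $2,104,860; Unit 2C: $501,410; Unit 1B: $712,830

First tranche $1,384,250 split equally: $276,850 each.
Remainder $3,389,050 by assessed value (total 1,288,299): Unit 2A 665,275.53 → $665,280; Unit PH1 235,215.98 → $235,220; Unit 4A 1,828,023.37 → $1,828,020; Unit 2C 224,559.26 → $224,560; Unit 1B 435,975.85 → $435,980.
Rounding difference −$10 on remainder applied to Unit 4A.
Totals: Unit 2A $276,850 + $665,280 = $942,130; Unit PH1 $276,850 + $235,220 = $512,070; Unit 4A $276,850 + $1,828,010 = $2,104,860; Unit 2C $276,850 + $224,560 = $501,410; Unit 1B $276,850 + $435,980 = $712,830.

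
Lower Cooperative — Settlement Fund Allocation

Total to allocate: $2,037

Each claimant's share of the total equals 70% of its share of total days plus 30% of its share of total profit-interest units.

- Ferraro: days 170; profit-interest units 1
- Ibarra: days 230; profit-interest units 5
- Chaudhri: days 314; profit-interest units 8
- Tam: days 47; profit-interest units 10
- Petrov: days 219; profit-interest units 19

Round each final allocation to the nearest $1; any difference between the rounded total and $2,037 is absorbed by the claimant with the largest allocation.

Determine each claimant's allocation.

Days total 980; profit-interest units total 43.
Combined weights (70% days + 30% profit-interest units): Ferraro 0.1284; Ibarra 0.1992; Chaudhri 0.2801; Tam 0.1033; Petrov 0.2890.
Unrounded shares: Ferraro 261.56; Ibarra 405.71; Chaudhri 570.56; Tam 210.501; Petrov 588.67.
At nearest $1: Ferraro $262; Ibarra $406; Chaudhri $571; Tam $211; Petrov $589. Sum = $2,039.
Difference $2,037 − $2,039 = −$2 applied to largest allocation (Petrov): Petrov becomes $587.

Ferraro: $262 | Ibarra: $406 | Chaudhri: $571 | Tam: $211 | Petrov: $587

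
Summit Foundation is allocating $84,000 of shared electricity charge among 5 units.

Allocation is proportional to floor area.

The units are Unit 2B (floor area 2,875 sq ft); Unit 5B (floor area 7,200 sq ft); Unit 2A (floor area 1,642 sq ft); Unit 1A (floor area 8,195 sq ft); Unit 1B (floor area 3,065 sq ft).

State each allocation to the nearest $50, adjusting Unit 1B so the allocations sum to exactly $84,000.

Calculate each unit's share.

Unit 2B: $10,500 | Unit 5B: $26,300 | Unit 2A: $6,000 | Unit 1A: $29,950 | Unit 1B: $11,250

Floor area total: 22,977.
Pro-rata amounts: Unit 2B 2,875/22,977 × $84,000 = 10,510.51; Unit 5B 7,200/22,977 × $84,000 = 26,321.97; Unit 2A 1,642/22,977 × $84,000 = 6,002.87; Unit 1A 8,195/22,977 × $84,000 = 29,959.52; Unit 1B 3,065/22,977 × $84,000 = 11,205.12.
After rounding ($50): Unit 2B $10,500; Unit 5B $26,300; Unit 2A $6,000; Unit 1A $29,950; Unit 1B $11,200. Sum = $83,950.
Difference $84,000 − $83,950 = +$50 applied to Unit 1B: Unit 1B becomes $11,250.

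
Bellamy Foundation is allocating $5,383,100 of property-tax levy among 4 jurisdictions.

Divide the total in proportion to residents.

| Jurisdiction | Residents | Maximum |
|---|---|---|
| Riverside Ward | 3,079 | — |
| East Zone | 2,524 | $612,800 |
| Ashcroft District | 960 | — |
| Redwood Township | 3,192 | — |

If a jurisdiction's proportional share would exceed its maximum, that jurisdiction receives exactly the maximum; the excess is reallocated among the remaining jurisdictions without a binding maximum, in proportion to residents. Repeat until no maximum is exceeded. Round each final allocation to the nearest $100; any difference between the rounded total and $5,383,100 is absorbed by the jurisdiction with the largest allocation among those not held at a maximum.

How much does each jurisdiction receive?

Riverside Ward: $2,031,200; East Zone: $612,800; Ashcroft District: $633,300; Redwood Township: $2,105,800

Combined residents = 9,755.
Pro-rata shares before constraints: Riverside Ward 1,699,084.05; East Zone 1,392,818.49; Ashcroft District 529,756.64; Redwood Township 1,761,440.82.
Held at cap: East Zone ($612,800); balance $4,770,300 reallocated over remaining residents 7,231.
Shares after redistribution: Riverside Ward 2,031,220.26 → $2,031,200; Ashcroft District 633,313.23 → $633,300; Redwood Township 2,105,766.51 → $2,105,800.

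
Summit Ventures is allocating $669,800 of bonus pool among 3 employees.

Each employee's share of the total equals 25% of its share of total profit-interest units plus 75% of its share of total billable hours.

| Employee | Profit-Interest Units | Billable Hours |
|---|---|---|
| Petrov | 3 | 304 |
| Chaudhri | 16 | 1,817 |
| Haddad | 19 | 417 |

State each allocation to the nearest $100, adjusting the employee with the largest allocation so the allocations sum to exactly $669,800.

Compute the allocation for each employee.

Profit-interest units total 38; billable hours total 2,538.
Combined weights (25% profit-interest units + 75% billable hours): Petrov 0.1096; Chaudhri 0.6422; Haddad 0.2482.
Raw shares: Petrov 73,390.90; Chaudhri 430,146.69; Haddad 166,262.41.
At nearest $100: Petrov $73,400; Chaudhri $430,100; Haddad $166,300. Sum = $669,800.
Rounded total matches; no reconciliation needed.

Petrov: $73,400; Chaudhri: $430,100; Haddad: $166,300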